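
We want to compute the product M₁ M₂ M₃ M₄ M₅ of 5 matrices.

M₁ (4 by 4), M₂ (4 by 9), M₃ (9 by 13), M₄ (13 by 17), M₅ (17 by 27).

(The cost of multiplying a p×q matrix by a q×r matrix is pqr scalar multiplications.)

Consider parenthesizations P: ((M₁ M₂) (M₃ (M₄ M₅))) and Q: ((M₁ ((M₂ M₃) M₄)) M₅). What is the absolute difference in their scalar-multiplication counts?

6782

Order P = ((M₁ M₂) (M₃ (M₄ M₅))): (M₁ M₂): 4×4 by 4×9 → 4×9, cost 4·4·9 = 144; (M₄ M₅): 13×17 by 17×27 → 13×27, cost 13·17·27 = 5967; (M₃ (M₄ M₅)): 9×13 by 13×27 → 9×27, cost 9·13·27 = 3159; cumulative 9126; ((M₁ M₂) (M₃ (M₄ M₅))): 4×9 by 9×27 → 4×27, cost 4·9·27 = 972; cumulative 10242. Total 10242.
Order Q = ((M₁ ((M₂ M₃) M₄)) M₅): (M₂ M₃): 4×9 by 9×13 → 4×13, cost 4·9·13 = 468; ((M₂ M₃) M₄): 4×13 by 13×17 → 4×17, cost 4·13·17 = 884; cumulative 1352; (M₁ ((M₂ M₃) M₄)): 4×4 by 4×17 → 4×17, cost 4·4·17 = 272; cumulative 1624; ((M₁ ((M₂ M₃) M₄)) M₅): 4×17 by 17×27 → 4×27, cost 4·17·27 = 1836; cumulative 3460. Total 3460.
Difference: |10242 − 3460| = 6782.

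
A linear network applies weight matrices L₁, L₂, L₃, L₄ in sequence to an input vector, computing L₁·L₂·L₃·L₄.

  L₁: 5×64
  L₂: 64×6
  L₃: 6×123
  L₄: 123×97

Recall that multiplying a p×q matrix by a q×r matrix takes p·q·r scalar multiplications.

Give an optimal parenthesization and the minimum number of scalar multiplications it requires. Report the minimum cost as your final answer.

65265

Adjacent pairs: L₁L₂ = 5·64·6 = 1920; L₂L₃ = 64·6·123 = 47232; L₃L₄ = 6·123·97 = 71586.
Length 3: L₁..L₃: k=1: 0+47232+5·64·123=86592; k=2: 1920+0+5·6·123=5610 → min 5610 | L₂..L₄: k=2: 0+71586+64·6·97=108834; k=3: 47232+0+64·123·97=810816 → min 108834.
Length 4: L₁..L₄: k=1: 0+108834+5·64·97=139874; k=2: 1920+71586+5·6·97=76416; k=3: 5610+0+5·123·97=65265 → min 65265.
Optimal parenthesization: (((L₁·L₂)·L₃)·L₄) with cost 65265.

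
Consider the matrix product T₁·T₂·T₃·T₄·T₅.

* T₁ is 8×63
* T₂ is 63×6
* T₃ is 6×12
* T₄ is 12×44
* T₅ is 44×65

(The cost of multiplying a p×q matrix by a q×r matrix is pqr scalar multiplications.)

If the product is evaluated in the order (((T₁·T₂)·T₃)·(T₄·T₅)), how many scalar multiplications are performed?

(T₁·T₂): 8×63 by 63×6 → 8×6, cost 8·63·6 = 3024
((T₁·T₂)·T₃): 8×6 by 6×12 → 8×12, cost 8·6·12 = 576; cumulative 3600
(T₄·T₅): 12×44 by 44×65 → 12×65, cost 12·44·65 = 34320
(((T₁·T₂)·T₃)·(T₄·T₅)): 8×12 by 12×65 → 8×65, cost 8·12·65 = 6240; cumulative 44160
Total: 44160 scalar multiplications.

44160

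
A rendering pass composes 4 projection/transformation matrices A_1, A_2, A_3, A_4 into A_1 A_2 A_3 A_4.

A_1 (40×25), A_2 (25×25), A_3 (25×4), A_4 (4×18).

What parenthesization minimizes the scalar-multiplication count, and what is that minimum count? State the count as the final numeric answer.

9380

Adjacent pairs: A_1A_2 = 40·25·25 = 25000; A_2A_3 = 25·25·4 = 2500; A_3A_4 = 25·4·18 = 1800.
Length 3: A_1..A_3: k=1: 0+2500+40·25·4=6500; k=2: 25000+0+40·25·4=29000 → min 6500 | A_2..A_4: k=2: 0+1800+25·25·18=13050; k=3: 2500+0+25·4·18=4300 → min 4300.
Length 4: A_1..A_4: k=1: 0+4300+40·25·18=22300; k=2: 25000+1800+40·25·18=44800; k=3: 6500+0+40·4·18=9380 → min 9380.
Optimal parenthesization: ((A_1 (A_2 A_3)) A_4) with cost 9380.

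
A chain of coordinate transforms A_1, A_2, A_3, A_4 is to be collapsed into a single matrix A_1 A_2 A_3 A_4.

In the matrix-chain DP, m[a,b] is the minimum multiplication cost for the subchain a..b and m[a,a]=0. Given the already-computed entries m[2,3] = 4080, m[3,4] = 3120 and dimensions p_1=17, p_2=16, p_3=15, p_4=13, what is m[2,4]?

6656

m[2,4] = min over k∈[2,3] of m[2,k]+m[k+1,4]+p_{1}·p_k·p_{4}.
k=2: 0 + 3120 + 17·16·13 = 6656; k=3: 4080 + 0 + 17·15·13 = 7395.
Minimum: 6656 at k=2.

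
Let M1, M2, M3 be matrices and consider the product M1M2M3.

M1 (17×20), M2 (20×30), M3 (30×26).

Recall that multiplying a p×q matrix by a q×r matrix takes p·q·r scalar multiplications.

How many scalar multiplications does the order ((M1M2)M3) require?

(M1M2): 17×20 by 20×30 → 17×30, cost 17·20·30 = 10200
((M1M2)M3): 17×30 by 30×26 → 17×26, cost 17·30·26 = 13260; cumulative 23460
Total: 23460 scalar multiplications.

23460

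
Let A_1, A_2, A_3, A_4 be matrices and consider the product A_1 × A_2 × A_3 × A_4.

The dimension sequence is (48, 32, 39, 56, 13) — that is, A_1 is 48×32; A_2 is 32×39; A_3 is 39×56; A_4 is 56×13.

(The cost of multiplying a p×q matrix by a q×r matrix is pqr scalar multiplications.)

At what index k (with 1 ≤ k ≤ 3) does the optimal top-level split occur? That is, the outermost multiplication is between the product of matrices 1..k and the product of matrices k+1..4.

1

Adjacent pairs: A_1A_2 = 48·32·39 = 59904; A_2A_3 = 32·39·56 = 69888; A_3A_4 = 39·56·13 = 28392.
Length 3: A_1..A_3: k=1: 0+69888+48·32·56=155904; k=2: 59904+0+48·39·56=164736 → min 155904 | A_2..A_4: k=2: 0+28392+32·39·13=44616; k=3: 69888+0+32·56·13=93184 → min 44616.
Top-level splits: k=1: (A_1..A_1)·(A_2..A_4) → 0+44616+48·32·13 = 64584; k=2: (A_1..A_2)·(A_3..A_4) → 59904+28392+48·39·13 = 112632; k=3: (A_1..A_3)·(A_4..A_4) → 155904+0+48·56·13 = 190848.
Best split is after A_1, i.e. k = 1.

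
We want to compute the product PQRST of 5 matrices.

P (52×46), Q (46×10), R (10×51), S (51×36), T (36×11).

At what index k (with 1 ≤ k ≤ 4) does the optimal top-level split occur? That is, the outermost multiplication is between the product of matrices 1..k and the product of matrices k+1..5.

2

Adjacent pairs: PQ = 52·46·10 = 23920; QR = 46·10·51 = 23460; RS = 10·51·36 = 18360; ST = 51·36·11 = 20196.
Length 3: P..R: k=1: 0+23460+52·46·51=145452; k=2: 23920+0+52·10·51=50440 → min 50440 | Q..S: k=2: 0+18360+46·10·36=34920; k=3: 23460+0+46·51·36=107916 → min 34920 | R..T: k=3: 0+20196+10·51·11=25806; k=4: 18360+0+10·36·11=22320 → min 22320.
Length 4: P..S: k=1: 0+34920+52·46·36=121032; k=2: 23920+18360+52·10·36=61000; k=3: 50440+0+52·51·36=145912 → min 61000 | Q..T: k=2: 0+22320+46·10·11=27380; k=3: 23460+20196+46·51·11=69462; k=4: 34920+0+46·36·11=53136 → min 27380.
Top-level splits: k=1: (P..P)·(Q..T) → 0+27380+52·46·11 = 53692; k=2: (P..Q)·(R..T) → 23920+22320+52·10·11 = 51960; k=3: (P..R)·(S..T) → 50440+20196+52·51·11 = 99808; k=4: (P..S)·(T..T) → 61000+0+52·36·11 = 81592.
Best split is after Q, i.e. k = 2.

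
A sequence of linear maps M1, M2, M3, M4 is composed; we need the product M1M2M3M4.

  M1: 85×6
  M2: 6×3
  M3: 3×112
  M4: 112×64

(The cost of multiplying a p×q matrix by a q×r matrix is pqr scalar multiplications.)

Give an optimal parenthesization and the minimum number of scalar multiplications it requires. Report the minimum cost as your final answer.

Adjacent pairs: M1M2 = 85·6·3 = 1530; M2M3 = 6·3·112 = 2016; M3M4 = 3·112·64 = 21504.
Length 3: M1..M3: k=1: 0+2016+85·6·112=59136; k=2: 1530+0+85·3·112=30090 → min 30090 | M2..M4: k=2: 0+21504+6·3·64=22656; k=3: 2016+0+6·112·64=45024 → min 22656.
Length 4: M1..M4: k=1: 0+22656+85·6·64=55296; k=2: 1530+21504+85·3·64=39354; k=3: 30090+0+85·112·64=639370 → min 39354.
Optimal parenthesization: ((M1M2)(M3M4)) with cost 39354.

39354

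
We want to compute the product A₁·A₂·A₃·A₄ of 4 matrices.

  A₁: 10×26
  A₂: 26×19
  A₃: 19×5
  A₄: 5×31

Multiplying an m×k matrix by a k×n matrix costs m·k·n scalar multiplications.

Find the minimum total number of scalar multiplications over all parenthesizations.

5320

Adjacent pairs: A₁A₂ = 10·26·19 = 4940; A₂A₃ = 26·19·5 = 2470; A₃A₄ = 19·5·31 = 2945.
Length 3: A₁..A₃: k=1: 0+2470+10·26·5=3770; k=2: 4940+0+10·19·5=5890 → min 3770 | A₂..A₄: k=2: 0+2945+26·19·31=18259; k=3: 2470+0+26·5·31=6500 → min 6500.
Length 4: A₁..A₄: k=1: 0+6500+10·26·31=14560; k=2: 4940+2945+10·19·31=13775; k=3: 3770+0+10·5·31=5320 → min 5320.
Optimal order: ((A₁·(A₂·A₃))·A₄) with cost 5320.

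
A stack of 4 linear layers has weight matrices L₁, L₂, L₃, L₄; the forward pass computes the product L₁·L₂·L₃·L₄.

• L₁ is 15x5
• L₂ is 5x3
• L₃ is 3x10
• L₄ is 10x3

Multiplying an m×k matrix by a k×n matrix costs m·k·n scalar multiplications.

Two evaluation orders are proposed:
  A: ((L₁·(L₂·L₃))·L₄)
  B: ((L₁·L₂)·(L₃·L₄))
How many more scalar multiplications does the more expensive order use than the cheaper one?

Order A = ((L₁·(L₂·L₃))·L₄): (L₂·L₃): 5×3 by 3×10 → 5×10, cost 5·3·10 = 150; (L₁·(L₂·L₃)): 15×5 by 5×10 → 15×10, cost 15·5·10 = 750; cumulative 900; ((L₁·(L₂·L₃))·L₄): 15×10 by 10×3 → 15×3, cost 15·10·3 = 450; cumulative 1350. Total 1350.
Order B = ((L₁·L₂)·(L₃·L₄)): (L₁·L₂): 15×5 by 5×3 → 15×3, cost 15·5·3 = 225; (L₃·L₄): 3×10 by 10×3 → 3×3, cost 3·10·3 = 90; ((L₁·L₂)·(L₃·L₄)): 15×3 by 3×3 → 15×3, cost 15·3·3 = 135; cumulative 450. Total 450.
Difference: |1350 − 450| = 900.

900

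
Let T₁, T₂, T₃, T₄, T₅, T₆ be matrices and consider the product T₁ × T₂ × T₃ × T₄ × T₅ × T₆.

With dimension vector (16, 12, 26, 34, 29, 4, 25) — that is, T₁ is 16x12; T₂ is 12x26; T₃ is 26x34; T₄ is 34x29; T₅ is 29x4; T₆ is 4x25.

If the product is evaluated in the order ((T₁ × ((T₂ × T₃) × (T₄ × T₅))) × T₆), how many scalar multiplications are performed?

18552

(T₂ × T₃): 12×26 by 26×34 → 12×34, cost 12·26·34 = 10608
(T₄ × T₅): 34×29 by 29×4 → 34×4, cost 34·29·4 = 3944
((T₂ × T₃) × (T₄ × T₅)): 12×34 by 34×4 → 12×4, cost 12·34·4 = 1632; cumulative 16184
(T₁ × ((T₂ × T₃) × (T₄ × T₅))): 16×12 by 12×4 → 16×4, cost 16·12·4 = 768; cumulative 16952
((T₁ × ((T₂ × T₃) × (T₄ × T₅))) × T₆): 16×4 by 4×25 → 16×25, cost 16·4·25 = 1600; cumulative 18552
Total: 18552 scalar multiplications.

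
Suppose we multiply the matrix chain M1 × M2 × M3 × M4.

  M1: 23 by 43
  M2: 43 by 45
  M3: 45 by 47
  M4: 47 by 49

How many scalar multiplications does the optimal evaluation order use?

Adjacent pairs: M1M2 = 23·43·45 = 44505; M2M3 = 43·45·47 = 90945; M3M4 = 45·47·49 = 103635.
Length 3: M1..M3: k=1: 0+90945+23·43·47=137428; k=2: 44505+0+23·45·47=93150 → min 93150 | M2..M4: k=2: 0+103635+43·45·49=198450; k=3: 90945+0+43·47·49=189974 → min 189974.
Length 4: M1..M4: k=1: 0+189974+23·43·49=238435; k=2: 44505+103635+23·45·49=198855; k=3: 93150+0+23·47·49=146119 → min 146119.
Optimal order: (((M1 × M2) × M3) × M4) with cost 146119.

146119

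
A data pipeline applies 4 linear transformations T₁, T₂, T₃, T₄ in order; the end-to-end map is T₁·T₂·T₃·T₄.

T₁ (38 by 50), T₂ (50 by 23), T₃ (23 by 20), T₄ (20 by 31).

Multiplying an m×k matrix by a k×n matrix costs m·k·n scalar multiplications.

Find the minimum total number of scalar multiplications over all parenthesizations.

84560

Adjacent pairs: T₁T₂ = 38·50·23 = 43700; T₂T₃ = 50·23·20 = 23000; T₃T₄ = 23·20·31 = 14260.
Length 3: T₁..T₃: k=1: 0+23000+38·50·20=61000; k=2: 43700+0+38·23·20=61180 → min 61000 | T₂..T₄: k=2: 0+14260+50·23·31=49910; k=3: 23000+0+50·20·31=54000 → min 49910.
Length 4: T₁..T₄: k=1: 0+49910+38·50·31=108810; k=2: 43700+14260+38·23·31=85054; k=3: 61000+0+38·20·31=84560 → min 84560.
Optimal order: ((T₁·(T₂·T₃))·T₄) with cost 84560.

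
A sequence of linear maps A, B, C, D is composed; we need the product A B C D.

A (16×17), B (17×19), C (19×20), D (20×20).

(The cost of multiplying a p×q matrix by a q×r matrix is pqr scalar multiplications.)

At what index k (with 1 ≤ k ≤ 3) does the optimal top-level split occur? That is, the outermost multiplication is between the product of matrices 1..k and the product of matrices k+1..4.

Adjacent pairs: AB = 16·17·19 = 5168; BC = 17·19·20 = 6460; CD = 19·20·20 = 7600.
Length 3: A..C: k=1: 0+6460+16·17·20=11900; k=2: 5168+0+16·19·20=11248 → min 11248 | B..D: k=2: 0+7600+17·19·20=14060; k=3: 6460+0+17·20·20=13260 → min 13260.
Top-level splits: k=1: (A..A)·(B..D) → 0+13260+16·17·20 = 18700; k=2: (A..B)·(C..D) → 5168+7600+16·19·20 = 18848; k=3: (A..C)·(D..D) → 11248+0+16·20·20 = 17648.
Best split is after C, i.e. k = 3.

3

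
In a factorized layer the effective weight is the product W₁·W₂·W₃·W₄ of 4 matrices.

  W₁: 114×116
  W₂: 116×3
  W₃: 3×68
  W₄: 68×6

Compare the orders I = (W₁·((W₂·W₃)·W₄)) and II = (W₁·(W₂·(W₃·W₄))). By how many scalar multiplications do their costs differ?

67680

Order I = (W₁·((W₂·W₃)·W₄)): (W₂·W₃): 116×3 by 3×68 → 116×68, cost 116·3·68 = 23664; ((W₂·W₃)·W₄): 116×68 by 68×6 → 116×6, cost 116·68·6 = 47328; cumulative 70992; (W₁·((W₂·W₃)·W₄)): 114×116 by 116×6 → 114×6, cost 114·116·6 = 79344; cumulative 150336. Total 150336.
Order II = (W₁·(W₂·(W₃·W₄))): (W₃·W₄): 3×68 by 68×6 → 3×6, cost 3·68·6 = 1224; (W₂·(W₃·W₄)): 116×3 by 3×6 → 116×6, cost 116·3·6 = 2088; cumulative 3312; (W₁·(W₂·(W₃·W₄))): 114×116 by 116×6 → 114×6, cost 114·116·6 = 79344; cumulative 82656. Total 82656.
Difference: |150336 − 82656| = 67680.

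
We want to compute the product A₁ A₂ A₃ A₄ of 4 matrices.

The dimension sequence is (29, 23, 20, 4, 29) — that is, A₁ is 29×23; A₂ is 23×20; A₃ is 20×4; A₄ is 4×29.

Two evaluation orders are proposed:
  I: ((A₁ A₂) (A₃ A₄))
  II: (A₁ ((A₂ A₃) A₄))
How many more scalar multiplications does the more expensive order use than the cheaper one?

Order I = ((A₁ A₂) (A₃ A₄)): (A₁ A₂): 29×23 by 23×20 → 29×20, cost 29·23·20 = 13340; (A₃ A₄): 20×4 by 4×29 → 20×29, cost 20·4·29 = 2320; ((A₁ A₂) (A₃ A₄)): 29×20 by 20×29 → 29×29, cost 29·20·29 = 16820; cumulative 32480. Total 32480.
Order II = (A₁ ((A₂ A₃) A₄)): (A₂ A₃): 23×20 by 20×4 → 23×4, cost 23·20·4 = 1840; ((A₂ A₃) A₄): 23×4 by 4×29 → 23×29, cost 23·4·29 = 2668; cumulative 4508; (A₁ ((A₂ A₃) A₄)): 29×23 by 23×29 → 29×29, cost 29·23·29 = 19343; cumulative 23851. Total 23851.
Difference: |32480 − 23851| = 8629.

8629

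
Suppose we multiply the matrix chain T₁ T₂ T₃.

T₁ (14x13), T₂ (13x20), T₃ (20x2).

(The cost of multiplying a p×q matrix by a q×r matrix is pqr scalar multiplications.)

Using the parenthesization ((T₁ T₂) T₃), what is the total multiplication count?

(T₁ T₂): 14×13 by 13×20 → 14×20, cost 14·13·20 = 3640
((T₁ T₂) T₃): 14×20 by 20×2 → 14×2, cost 14·20·2 = 560; cumulative 4200
Total: 4200 scalar multiplications.

4200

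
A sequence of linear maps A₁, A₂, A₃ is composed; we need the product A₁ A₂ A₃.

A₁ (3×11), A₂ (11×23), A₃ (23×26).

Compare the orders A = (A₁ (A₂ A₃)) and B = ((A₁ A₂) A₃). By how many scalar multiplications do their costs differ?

Order A = (A₁ (A₂ A₃)): (A₂ A₃): 11×23 by 23×26 → 11×26, cost 11·23·26 = 6578; (A₁ (A₂ A₃)): 3×11 by 11×26 → 3×26, cost 3·11·26 = 858; cumulative 7436. Total 7436.
Order B = ((A₁ A₂) A₃): (A₁ A₂): 3×11 by 11×23 → 3×23, cost 3·11·23 = 759; ((A₁ A₂) A₃): 3×23 by 23×26 → 3×26, cost 3·23·26 = 1794; cumulative 2553. Total 2553.
Difference: |7436 − 2553| = 4883.

4883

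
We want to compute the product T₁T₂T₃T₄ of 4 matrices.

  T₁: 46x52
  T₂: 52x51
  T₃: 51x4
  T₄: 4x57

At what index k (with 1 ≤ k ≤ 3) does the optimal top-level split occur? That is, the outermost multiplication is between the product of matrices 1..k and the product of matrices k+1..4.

3

Adjacent pairs: T₁T₂ = 46·52·51 = 121992; T₂T₃ = 52·51·4 = 10608; T₃T₄ = 51·4·57 = 11628.
Length 3: T₁..T₃: k=1: 0+10608+46·52·4=20176; k=2: 121992+0+46·51·4=131376 → min 20176 | T₂..T₄: k=2: 0+11628+52·51·57=162792; k=3: 10608+0+52·4·57=22464 → min 22464.
Top-level splits: k=1: (T₁..T₁)·(T₂..T₄) → 0+22464+46·52·57 = 158808; k=2: (T₁..T₂)·(T₃..T₄) → 121992+11628+46·51·57 = 267342; k=3: (T₁..T₃)·(T₄..T₄) → 20176+0+46·4·57 = 30664.
Best split is after T₃, i.e. k = 3.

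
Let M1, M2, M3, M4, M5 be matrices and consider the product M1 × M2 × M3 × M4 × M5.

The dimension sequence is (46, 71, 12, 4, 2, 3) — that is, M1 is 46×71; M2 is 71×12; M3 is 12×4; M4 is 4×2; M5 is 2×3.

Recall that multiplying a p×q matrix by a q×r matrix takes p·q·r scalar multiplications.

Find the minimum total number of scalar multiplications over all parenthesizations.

Adjacent pairs: M1M2 = 46·71·12 = 39192; M2M3 = 71·12·4 = 3408; M3M4 = 12·4·2 = 96; M4M5 = 4·2·3 = 24.
Length 3: M1..M3: k=1: 0+3408+46·71·4=16472; k=2: 39192+0+46·12·4=41400 → min 16472 | M2..M4: k=2: 0+96+71·12·2=1800; k=3: 3408+0+71·4·2=3976 → min 1800 | M3..M5: k=3: 0+24+12·4·3=168; k=4: 96+0+12·2·3=168 → min 168.
Length 4: M1..M4: k=1: 0+1800+46·71·2=8332; k=2: 39192+96+46·12·2=40392; k=3: 16472+0+46·4·2=16840 → min 8332 | M2..M5: k=2: 0+168+71·12·3=2724; k=3: 3408+24+71·4·3=4284; k=4: 1800+0+71·2·3=2226 → min 2226.
Length 5: M1..M5: k=1: 0+2226+46·71·3=12024; k=2: 39192+168+46·12·3=41016; k=3: 16472+24+46·4·3=17048; k=4: 8332+0+46·2·3=8608 → min 8608.
Optimal order: ((M1 × (M2 × (M3 × M4))) × M5) with cost 8608.

8608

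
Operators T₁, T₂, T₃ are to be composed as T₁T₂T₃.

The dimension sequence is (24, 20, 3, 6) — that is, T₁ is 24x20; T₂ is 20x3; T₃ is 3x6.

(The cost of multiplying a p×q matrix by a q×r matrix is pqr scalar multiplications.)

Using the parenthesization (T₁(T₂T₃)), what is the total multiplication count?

(T₂T₃): 20×3 by 3×6 → 20×6, cost 20·3·6 = 360
(T₁(T₂T₃)): 24×20 by 20×6 → 24×6, cost 24·20·6 = 2880; cumulative 3240
Total: 3240 scalar multiplications.

3240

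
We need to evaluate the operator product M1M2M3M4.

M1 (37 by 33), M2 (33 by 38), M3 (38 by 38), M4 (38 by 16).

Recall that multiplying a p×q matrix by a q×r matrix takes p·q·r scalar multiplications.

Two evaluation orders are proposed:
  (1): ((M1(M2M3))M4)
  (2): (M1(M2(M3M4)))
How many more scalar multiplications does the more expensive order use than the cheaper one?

53842

Order (1) = ((M1(M2M3))M4): (M2M3): 33×38 by 38×38 → 33×38, cost 33·38·38 = 47652; (M1(M2M3)): 37×33 by 33×38 → 37×38, cost 37·33·38 = 46398; cumulative 94050; ((M1(M2M3))M4): 37×38 by 38×16 → 37×16, cost 37·38·16 = 22496; cumulative 116546. Total 116546.
Order (2) = (M1(M2(M3M4))): (M3M4): 38×38 by 38×16 → 38×16, cost 38·38·16 = 23104; (M2(M3M4)): 33×38 by 38×16 → 33×16, cost 33·38·16 = 20064; cumulative 43168; (M1(M2(M3M4))): 37×33 by 33×16 → 37×16, cost 37·33·16 = 19536; cumulative 62704. Total 62704.
Difference: |116546 − 62704| = 53842.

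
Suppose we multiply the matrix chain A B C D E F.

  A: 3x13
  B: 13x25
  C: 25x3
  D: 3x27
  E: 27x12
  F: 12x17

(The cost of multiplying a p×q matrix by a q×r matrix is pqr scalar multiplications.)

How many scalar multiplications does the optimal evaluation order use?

Adjacent pairs: AB = 3·13·25 = 975; BC = 13·25·3 = 975; CD = 25·3·27 = 2025; DE = 3·27·12 = 972; EF = 27·12·17 = 5508.
Length 3: A..C: k=1: 0+975+3·13·3=1092; k=2: 975+0+3·25·3=1200 → min 1092 | B..D: k=2: 0+2025+13·25·27=10800; k=3: 975+0+13·3·27=2028 → min 2028 | C..E: k=3: 0+972+25·3·12=1872; k=4: 2025+0+25·27·12=10125 → min 1872 | D..F: k=4: 0+5508+3·27·17=6885; k=5: 972+0+3·12·17=1584 → min 1584.
Length 4: A..D: k=1: 0+2028+3·13·27=3081; k=2: 975+2025+3·25·27=5025; k=3: 1092+0+3·3·27=1335 → min 1335 | B..E: k=2: 0+1872+13·25·12=5772; k=3: 975+972+13·3·12=2415; k=4: 2028+0+13·27·12=6240 → min 2415 | C..F: k=3: 0+1584+25·3·17=2859; k=4: 2025+5508+25·27·17=19008; k=5: 1872+0+25·12·17=6972 → min 2859.
Length 5: A..E: k=1: 0+2415+3·13·12=2883; k=2: 975+1872+3·25·12=3747; k=3: 1092+972+3·3·12=2172; k=4: 1335+0+3·27·12=2307 → min 2172 | B..F: k=2: 0+2859+13·25·17=8384; k=3: 975+1584+13·3·17=3222; k=4: 2028+5508+13·27·17=13503; k=5: 2415+0+13·12·17=5067 → min 3222.
Length 6: A..F: k=1: 0+3222+3·13·17=3885; k=2: 975+2859+3·25·17=5109; k=3: 1092+1584+3·3·17=2829; k=4: 1335+5508+3·27·17=8220; k=5: 2172+0+3·12·17=2784 → min 2784.
Optimal order: (((A (B C)) (D E)) F) with cost 2784.

2784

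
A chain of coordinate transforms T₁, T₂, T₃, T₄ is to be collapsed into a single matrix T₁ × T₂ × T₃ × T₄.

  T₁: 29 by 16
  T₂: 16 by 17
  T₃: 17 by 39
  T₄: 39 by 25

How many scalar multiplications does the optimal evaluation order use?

Adjacent pairs: T₁T₂ = 29·16·17 = 7888; T₂T₃ = 16·17·39 = 10608; T₃T₄ = 17·39·25 = 16575.
Length 3: T₁..T₃: k=1: 0+10608+29·16·39=28704; k=2: 7888+0+29·17·39=27115 → min 27115 | T₂..T₄: k=2: 0+16575+16·17·25=23375; k=3: 10608+0+16·39·25=26208 → min 23375.
Length 4: T₁..T₄: k=1: 0+23375+29·16·25=34975; k=2: 7888+16575+29·17·25=36788; k=3: 27115+0+29·39·25=55390 → min 34975.
Optimal order: (T₁ × (T₂ × (T₃ × T₄))) with cost 34975.

34975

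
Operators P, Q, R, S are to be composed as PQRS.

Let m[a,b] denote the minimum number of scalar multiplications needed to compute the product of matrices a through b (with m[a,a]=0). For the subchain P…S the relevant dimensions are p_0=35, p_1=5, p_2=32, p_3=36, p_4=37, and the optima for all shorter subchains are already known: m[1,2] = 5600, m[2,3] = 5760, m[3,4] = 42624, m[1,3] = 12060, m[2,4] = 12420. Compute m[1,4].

m[1,4] = min over k∈[1,3] of m[1,k]+m[k+1,4]+p_{0}·p_k·p_{4}.
k=1: 0 + 12420 + 35·5·37 = 18895; k=2: 5600 + 42624 + 35·32·37 = 89664; k=3: 12060 + 0 + 35·36·37 = 58680.
Minimum: 18895 at k=1.

18895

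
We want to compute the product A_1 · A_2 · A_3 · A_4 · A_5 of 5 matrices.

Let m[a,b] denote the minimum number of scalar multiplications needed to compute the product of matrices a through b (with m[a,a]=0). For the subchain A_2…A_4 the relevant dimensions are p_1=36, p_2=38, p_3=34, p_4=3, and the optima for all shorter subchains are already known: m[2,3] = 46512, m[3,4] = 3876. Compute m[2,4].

7980

m[2,4] = min over k∈[2,3] of m[2,k]+m[k+1,4]+p_{1}·p_k·p_{4}.
k=2: 0 + 3876 + 36·38·3 = 7980; k=3: 46512 + 0 + 36·34·3 = 50184.
Minimum: 7980 at k=2.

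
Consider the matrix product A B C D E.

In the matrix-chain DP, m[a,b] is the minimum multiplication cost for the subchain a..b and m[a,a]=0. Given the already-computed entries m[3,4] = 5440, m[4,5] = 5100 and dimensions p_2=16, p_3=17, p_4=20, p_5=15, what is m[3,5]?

9180

m[3,5] = min over k∈[3,4] of m[3,k]+m[k+1,5]+p_{2}·p_k·p_{5}.
k=3: 0 + 5100 + 16·17·15 = 9180; k=4: 5440 + 0 + 16·20·15 = 10240.
Minimum: 9180 at k=3.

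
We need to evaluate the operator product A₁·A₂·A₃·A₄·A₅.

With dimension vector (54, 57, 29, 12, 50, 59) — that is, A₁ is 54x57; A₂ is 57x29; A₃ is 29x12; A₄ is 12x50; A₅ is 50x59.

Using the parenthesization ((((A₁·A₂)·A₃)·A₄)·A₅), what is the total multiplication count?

(A₁·A₂): 54×57 by 57×29 → 54×29, cost 54·57·29 = 89262
((A₁·A₂)·A₃): 54×29 by 29×12 → 54×12, cost 54·29·12 = 18792; cumulative 108054
(((A₁·A₂)·A₃)·A₄): 54×12 by 12×50 → 54×50, cost 54·12·50 = 32400; cumulative 140454
((((A₁·A₂)·A₃)·A₄)·A₅): 54×50 by 50×59 → 54×59, cost 54·50·59 = 159300; cumulative 299754
Total: 299754 scalar multiplications.

299754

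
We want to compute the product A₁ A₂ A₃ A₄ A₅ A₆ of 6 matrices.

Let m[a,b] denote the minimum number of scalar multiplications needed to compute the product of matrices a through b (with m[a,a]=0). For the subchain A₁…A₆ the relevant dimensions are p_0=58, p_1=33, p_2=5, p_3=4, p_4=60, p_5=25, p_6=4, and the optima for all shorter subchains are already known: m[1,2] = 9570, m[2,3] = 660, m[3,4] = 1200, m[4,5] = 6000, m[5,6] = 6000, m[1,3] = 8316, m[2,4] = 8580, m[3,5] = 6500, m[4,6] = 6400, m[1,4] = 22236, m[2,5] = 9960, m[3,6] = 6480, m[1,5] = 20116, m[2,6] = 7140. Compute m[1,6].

m[1,6] = min over k∈[1,5] of m[1,k]+m[k+1,6]+p_{0}·p_k·p_{6}.
k=1: 0 + 7140 + 58·33·4 = 14796; k=2: 9570 + 6480 + 58·5·4 = 17210; k=3: 8316 + 6400 + 58·4·4 = 15644; k=4: 22236 + 6000 + 58·60·4 = 42156; k=5: 20116 + 0 + 58·25·4 = 25916.
Minimum: 14796 at k=1.

14796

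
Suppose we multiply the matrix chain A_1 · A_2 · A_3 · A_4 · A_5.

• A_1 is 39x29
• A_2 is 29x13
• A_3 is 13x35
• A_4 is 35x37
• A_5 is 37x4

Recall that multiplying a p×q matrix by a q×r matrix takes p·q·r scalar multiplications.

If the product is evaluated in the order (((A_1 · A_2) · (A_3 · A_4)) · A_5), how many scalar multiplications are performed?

56069

(A_1 · A_2): 39×29 by 29×13 → 39×13, cost 39·29·13 = 14703
(A_3 · A_4): 13×35 by 35×37 → 13×37, cost 13·35·37 = 16835
((A_1 · A_2) · (A_3 · A_4)): 39×13 by 13×37 → 39×37, cost 39·13·37 = 18759; cumulative 50297
(((A_1 · A_2) · (A_3 · A_4)) · A_5): 39×37 by 37×4 → 39×4, cost 39·37·4 = 5772; cumulative 56069
Total: 56069 scalar multiplications.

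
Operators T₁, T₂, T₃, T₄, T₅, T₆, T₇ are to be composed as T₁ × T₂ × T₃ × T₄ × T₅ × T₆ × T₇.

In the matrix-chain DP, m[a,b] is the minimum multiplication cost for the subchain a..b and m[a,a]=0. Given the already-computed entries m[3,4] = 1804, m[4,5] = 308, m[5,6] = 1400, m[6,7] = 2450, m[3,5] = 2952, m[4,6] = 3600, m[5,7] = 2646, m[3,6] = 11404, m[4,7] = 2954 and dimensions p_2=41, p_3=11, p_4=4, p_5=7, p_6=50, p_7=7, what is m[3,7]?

m[3,7] = min over k∈[3,6] of m[3,k]+m[k+1,7]+p_{2}·p_k·p_{7}.
k=3: 0 + 2954 + 41·11·7 = 6111; k=4: 1804 + 2646 + 41·4·7 = 5598; k=5: 2952 + 2450 + 41·7·7 = 7411; k=6: 11404 + 0 + 41·50·7 = 25754.
Minimum: 5598 at k=4.

5598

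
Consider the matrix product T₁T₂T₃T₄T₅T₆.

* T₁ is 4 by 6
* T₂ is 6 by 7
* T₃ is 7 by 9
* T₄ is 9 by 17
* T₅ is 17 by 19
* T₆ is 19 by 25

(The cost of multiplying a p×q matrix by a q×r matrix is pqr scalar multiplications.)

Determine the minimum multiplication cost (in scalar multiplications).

4224

Adjacent pairs: T₁T₂ = 4·6·7 = 168; T₂T₃ = 6·7·9 = 378; T₃T₄ = 7·9·17 = 1071; T₄T₅ = 9·17·19 = 2907; T₅T₆ = 17·19·25 = 8075.
Length 3: T₁..T₃: k=1: 0+378+4·6·9=594; k=2: 168+0+4·7·9=420 → min 420 | T₂..T₄: k=2: 0+1071+6·7·17=1785; k=3: 378+0+6·9·17=1296 → min 1296 | T₃..T₅: k=3: 0+2907+7·9·19=4104; k=4: 1071+0+7·17·19=3332 → min 3332 | T₄..T₆: k=4: 0+8075+9·17·25=11900; k=5: 2907+0+9·19·25=7182 → min 7182.
Length 4: T₁..T₄: k=1: 0+1296+4·6·17=1704; k=2: 168+1071+4·7·17=1715; k=3: 420+0+4·9·17=1032 → min 1032 | T₂..T₅: k=2: 0+3332+6·7·19=4130; k=3: 378+2907+6·9·19=4311; k=4: 1296+0+6·17·19=3234 → min 3234 | T₃..T₆: k=3: 0+7182+7·9·25=8757; k=4: 1071+8075+7·17·25=12121; k=5: 3332+0+7·19·25=6657 → min 6657.
Length 5: T₁..T₅: k=1: 0+3234+4·6·19=3690; k=2: 168+3332+4·7·19=4032; k=3: 420+2907+4·9·19=4011; k=4: 1032+0+4·17·19=2324 → min 2324 | T₂..T₆: k=2: 0+6657+6·7·25=7707; k=3: 378+7182+6·9·25=8910; k=4: 1296+8075+6·17·25=11921; k=5: 3234+0+6·19·25=6084 → min 6084.
Length 6: T₁..T₆: k=1: 0+6084+4·6·25=6684; k=2: 168+6657+4·7·25=7525; k=3: 420+7182+4·9·25=8502; k=4: 1032+8075+4·17·25=10807; k=5: 2324+0+4·19·25=4224 → min 4224.
Optimal order: (((((T₁T₂)T₃)T₄)T₅)T₆) with cost 4224.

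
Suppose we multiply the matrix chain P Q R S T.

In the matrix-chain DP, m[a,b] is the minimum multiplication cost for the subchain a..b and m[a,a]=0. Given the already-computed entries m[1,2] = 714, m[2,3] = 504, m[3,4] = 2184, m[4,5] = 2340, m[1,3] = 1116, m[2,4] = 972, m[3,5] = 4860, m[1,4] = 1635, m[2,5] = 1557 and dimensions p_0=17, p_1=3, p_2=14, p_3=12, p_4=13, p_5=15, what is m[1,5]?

m[1,5] = min over k∈[1,4] of m[1,k]+m[k+1,5]+p_{0}·p_k·p_{5}.
k=1: 0 + 1557 + 17·3·15 = 2322; k=2: 714 + 4860 + 17·14·15 = 9144; k=3: 1116 + 2340 + 17·12·15 = 6516; k=4: 1635 + 0 + 17·13·15 = 4950.
Minimum: 2322 at k=1.

2322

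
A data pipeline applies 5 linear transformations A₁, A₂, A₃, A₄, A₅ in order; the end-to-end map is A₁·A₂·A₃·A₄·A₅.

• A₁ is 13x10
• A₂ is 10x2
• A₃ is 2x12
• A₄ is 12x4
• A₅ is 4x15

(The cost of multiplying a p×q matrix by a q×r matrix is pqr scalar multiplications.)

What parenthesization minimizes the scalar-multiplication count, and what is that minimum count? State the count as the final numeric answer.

Adjacent pairs: A₁A₂ = 13·10·2 = 260; A₂A₃ = 10·2·12 = 240; A₃A₄ = 2·12·4 = 96; A₄A₅ = 12·4·15 = 720.
Length 3: A₁..A₃: k=1: 0+240+13·10·12=1800; k=2: 260+0+13·2·12=572 → min 572 | A₂..A₄: k=2: 0+96+10·2·4=176; k=3: 240+0+10·12·4=720 → min 176 | A₃..A₅: k=3: 0+720+2·12·15=1080; k=4: 96+0+2·4·15=216 → min 216.
Length 4: A₁..A₄: k=1: 0+176+13·10·4=696; k=2: 260+96+13·2·4=460; k=3: 572+0+13·12·4=1196 → min 460 | A₂..A₅: k=2: 0+216+10·2·15=516; k=3: 240+720+10·12·15=2760; k=4: 176+0+10·4·15=776 → min 516.
Length 5: A₁..A₅: k=1: 0+516+13·10·15=2466; k=2: 260+216+13·2·15=866; k=3: 572+720+13·12·15=3632; k=4: 460+0+13·4·15=1240 → min 866.
Optimal parenthesization: ((A₁·A₂)·((A₃·A₄)·A₅)) with cost 866.

866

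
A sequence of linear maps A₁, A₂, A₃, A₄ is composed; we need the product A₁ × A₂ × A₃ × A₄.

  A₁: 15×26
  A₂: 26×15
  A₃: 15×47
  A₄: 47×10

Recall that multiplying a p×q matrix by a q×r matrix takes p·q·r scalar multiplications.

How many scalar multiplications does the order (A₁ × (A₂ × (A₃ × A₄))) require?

(A₃ × A₄): 15×47 by 47×10 → 15×10, cost 15·47·10 = 7050
(A₂ × (A₃ × A₄)): 26×15 by 15×10 → 26×10, cost 26·15·10 = 3900; cumulative 10950
(A₁ × (A₂ × (A₃ × A₄))): 15×26 by 26×10 → 15×10, cost 15·26·10 = 3900; cumulative 14850
Total: 14850 scalar multiplications.

14850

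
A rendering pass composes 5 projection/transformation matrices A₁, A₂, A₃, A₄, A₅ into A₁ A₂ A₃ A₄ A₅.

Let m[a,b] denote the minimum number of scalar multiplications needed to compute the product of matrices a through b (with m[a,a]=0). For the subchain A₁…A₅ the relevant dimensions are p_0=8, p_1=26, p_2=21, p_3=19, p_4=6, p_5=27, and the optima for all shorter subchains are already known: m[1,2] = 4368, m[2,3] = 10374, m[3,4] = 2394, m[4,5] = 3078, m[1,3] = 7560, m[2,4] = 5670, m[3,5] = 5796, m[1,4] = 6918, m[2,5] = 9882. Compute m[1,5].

8214

m[1,5] = min over k∈[1,4] of m[1,k]+m[k+1,5]+p_{0}·p_k·p_{5}.
k=1: 0 + 9882 + 8·26·27 = 15498; k=2: 4368 + 5796 + 8·21·27 = 14700; k=3: 7560 + 3078 + 8·19·27 = 14742; k=4: 6918 + 0 + 8·6·27 = 8214.
Minimum: 8214 at k=4.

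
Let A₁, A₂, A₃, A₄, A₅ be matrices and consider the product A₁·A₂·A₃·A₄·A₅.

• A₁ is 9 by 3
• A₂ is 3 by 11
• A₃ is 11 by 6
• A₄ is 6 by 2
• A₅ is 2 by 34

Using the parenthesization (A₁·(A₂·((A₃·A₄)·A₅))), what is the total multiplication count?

2920

(A₃·A₄): 11×6 by 6×2 → 11×2, cost 11·6·2 = 132
((A₃·A₄)·A₅): 11×2 by 2×34 → 11×34, cost 11·2·34 = 748; cumulative 880
(A₂·((A₃·A₄)·A₅)): 3×11 by 11×34 → 3×34, cost 3·11·34 = 1122; cumulative 2002
(A₁·(A₂·((A₃·A₄)·A₅))): 9×3 by 3×34 → 9×34, cost 9·3·34 = 918; cumulative 2920
Total: 2920 scalar multiplications.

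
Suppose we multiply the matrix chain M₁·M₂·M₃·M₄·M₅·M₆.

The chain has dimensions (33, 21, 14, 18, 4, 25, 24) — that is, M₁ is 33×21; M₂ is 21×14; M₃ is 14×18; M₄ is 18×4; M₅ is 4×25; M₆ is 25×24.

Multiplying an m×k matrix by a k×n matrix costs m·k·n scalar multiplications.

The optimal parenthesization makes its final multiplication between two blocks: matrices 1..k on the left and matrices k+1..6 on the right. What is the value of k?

4

Adjacent pairs: M₁M₂ = 33·21·14 = 9702; M₂M₃ = 21·14·18 = 5292; M₃M₄ = 14·18·4 = 1008; M₄M₅ = 18·4·25 = 1800; M₅M₆ = 4·25·24 = 2400.
Length 3: M₁..M₃: k=1: 0+5292+33·21·18=17766; k=2: 9702+0+33·14·18=18018 → min 17766 | M₂..M₄: k=2: 0+1008+21·14·4=2184; k=3: 5292+0+21·18·4=6804 → min 2184 | M₃..M₅: k=3: 0+1800+14·18·25=8100; k=4: 1008+0+14·4·25=2408 → min 2408 | M₄..M₆: k=4: 0+2400+18·4·24=4128; k=5: 1800+0+18·25·24=12600 → min 4128.
Length 4: M₁..M₄: k=1: 0+2184+33·21·4=4956; k=2: 9702+1008+33·14·4=12558; k=3: 17766+0+33·18·4=20142 → min 4956 | M₂..M₅: k=2: 0+2408+21·14·25=9758; k=3: 5292+1800+21·18·25=16542; k=4: 2184+0+21·4·25=4284 → min 4284 | M₃..M₆: k=3: 0+4128+14·18·24=10176; k=4: 1008+2400+14·4·24=4752; k=5: 2408+0+14·25·24=10808 → min 4752.
Length 5: M₁..M₅: k=1: 0+4284+33·21·25=21609; k=2: 9702+2408+33·14·25=23660; k=3: 17766+1800+33·18·25=34416; k=4: 4956+0+33·4·25=8256 → min 8256 | M₂..M₆: k=2: 0+4752+21·14·24=11808; k=3: 5292+4128+21·18·24=18492; k=4: 2184+2400+21·4·24=6600; k=5: 4284+0+21·25·24=16884 → min 6600.
Top-level splits: k=1: (M₁..M₁)·(M₂..M₆) → 0+6600+33·21·24 = 23232; k=2: (M₁..M₂)·(M₃..M₆) → 9702+4752+33·14·24 = 25542; k=3: (M₁..M₃)·(M₄..M₆) → 17766+4128+33·18·24 = 36150; k=4: (M₁..M₄)·(M₅..M₆) → 4956+2400+33·4·24 = 10524; k=5: (M₁..M₅)·(M₆..M₆) → 8256+0+33·25·24 = 28056.
Best split is after M₄, i.e. k = 4.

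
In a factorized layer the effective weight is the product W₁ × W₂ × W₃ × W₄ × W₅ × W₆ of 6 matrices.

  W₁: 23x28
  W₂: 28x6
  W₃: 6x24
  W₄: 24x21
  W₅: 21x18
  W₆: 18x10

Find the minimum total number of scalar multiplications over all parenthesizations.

Adjacent pairs: W₁W₂ = 23·28·6 = 3864; W₂W₃ = 28·6·24 = 4032; W₃W₄ = 6·24·21 = 3024; W₄W₅ = 24·21·18 = 9072; W₅W₆ = 21·18·10 = 3780.
Length 3: W₁..W₃: k=1: 0+4032+23·28·24=19488; k=2: 3864+0+23·6·24=7176 → min 7176 | W₂..W₄: k=2: 0+3024+28·6·21=6552; k=3: 4032+0+28·24·21=18144 → min 6552 | W₃..W₅: k=3: 0+9072+6·24·18=11664; k=4: 3024+0+6·21·18=5292 → min 5292 | W₄..W₆: k=4: 0+3780+24·21·10=8820; k=5: 9072+0+24·18·10=13392 → min 8820.
Length 4: W₁..W₄: k=1: 0+6552+23·28·21=20076; k=2: 3864+3024+23·6·21=9786; k=3: 7176+0+23·24·21=18768 → min 9786 | W₂..W₅: k=2: 0+5292+28·6·18=8316; k=3: 4032+9072+28·24·18=25200; k=4: 6552+0+28·21·18=17136 → min 8316 | W₃..W₆: k=3: 0+8820+6·24·10=10260; k=4: 3024+3780+6·21·10=8064; k=5: 5292+0+6·18·10=6372 → min 6372.
Length 5: W₁..W₅: k=1: 0+8316+23·28·18=19908; k=2: 3864+5292+23·6·18=11640; k=3: 7176+9072+23·24·18=26184; k=4: 9786+0+23·21·18=18480 → min 11640 | W₂..W₆: k=2: 0+6372+28·6·10=8052; k=3: 4032+8820+28·24·10=19572; k=4: 6552+3780+28·21·10=16212; k=5: 8316+0+28·18·10=13356 → min 8052.
Length 6: W₁..W₆: k=1: 0+8052+23·28·10=14492; k=2: 3864+6372+23·6·10=11616; k=3: 7176+8820+23·24·10=21516; k=4: 9786+3780+23·21·10=18396; k=5: 11640+0+23·18·10=15780 → min 11616.
Optimal order: ((W₁ × W₂) × (((W₃ × W₄) × W₅) × W₆)) with cost 11616.

11616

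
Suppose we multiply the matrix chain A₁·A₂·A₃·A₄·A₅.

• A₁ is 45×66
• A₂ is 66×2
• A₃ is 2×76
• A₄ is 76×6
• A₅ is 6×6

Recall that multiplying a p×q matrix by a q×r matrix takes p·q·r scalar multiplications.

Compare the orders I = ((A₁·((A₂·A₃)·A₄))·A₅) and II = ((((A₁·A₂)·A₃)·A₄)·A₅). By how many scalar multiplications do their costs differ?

24648

Order I = ((A₁·((A₂·A₃)·A₄))·A₅): (A₂·A₃): 66×2 by 2×76 → 66×76, cost 66·2·76 = 10032; ((A₂·A₃)·A₄): 66×76 by 76×6 → 66×6, cost 66·76·6 = 30096; cumulative 40128; (A₁·((A₂·A₃)·A₄)): 45×66 by 66×6 → 45×6, cost 45·66·6 = 17820; cumulative 57948; ((A₁·((A₂·A₃)·A₄))·A₅): 45×6 by 6×6 → 45×6, cost 45·6·6 = 1620; cumulative 59568. Total 59568.
Order II = ((((A₁·A₂)·A₃)·A₄)·A₅): (A₁·A₂): 45×66 by 66×2 → 45×2, cost 45·66·2 = 5940; ((A₁·A₂)·A₃): 45×2 by 2×76 → 45×76, cost 45·2·76 = 6840; cumulative 12780; (((A₁·A₂)·A₃)·A₄): 45×76 by 76×6 → 45×6, cost 45·76·6 = 20520; cumulative 33300; ((((A₁·A₂)·A₃)·A₄)·A₅): 45×6 by 6×6 → 45×6, cost 45·6·6 = 1620; cumulative 34920. Total 34920.
Difference: |59568 − 34920| = 24648.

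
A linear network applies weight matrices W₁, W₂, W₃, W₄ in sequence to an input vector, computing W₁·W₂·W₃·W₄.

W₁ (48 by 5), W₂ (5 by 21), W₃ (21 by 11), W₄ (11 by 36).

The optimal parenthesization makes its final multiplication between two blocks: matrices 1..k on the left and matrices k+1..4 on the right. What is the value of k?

Adjacent pairs: W₁W₂ = 48·5·21 = 5040; W₂W₃ = 5·21·11 = 1155; W₃W₄ = 21·11·36 = 8316.
Length 3: W₁..W₃: k=1: 0+1155+48·5·11=3795; k=2: 5040+0+48·21·11=16128 → min 3795 | W₂..W₄: k=2: 0+8316+5·21·36=12096; k=3: 1155+0+5·11·36=3135 → min 3135.
Top-level splits: k=1: (W₁..W₁)·(W₂..W₄) → 0+3135+48·5·36 = 11775; k=2: (W₁..W₂)·(W₃..W₄) → 5040+8316+48·21·36 = 49644; k=3: (W₁..W₃)·(W₄..W₄) → 3795+0+48·11·36 = 22803.
Best split is after W₁, i.e. k = 1.

1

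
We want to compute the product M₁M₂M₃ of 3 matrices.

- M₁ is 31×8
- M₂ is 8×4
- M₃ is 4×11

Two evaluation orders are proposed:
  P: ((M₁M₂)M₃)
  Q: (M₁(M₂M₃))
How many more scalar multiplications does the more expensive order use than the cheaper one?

724

Order P = ((M₁M₂)M₃): (M₁M₂): 31×8 by 8×4 → 31×4, cost 31·8·4 = 992; ((M₁M₂)M₃): 31×4 by 4×11 → 31×11, cost 31·4·11 = 1364; cumulative 2356. Total 2356.
Order Q = (M₁(M₂M₃)): (M₂M₃): 8×4 by 4×11 → 8×11, cost 8·4·11 = 352; (M₁(M₂M₃)): 31×8 by 8×11 → 31×11, cost 31·8·11 = 2728; cumulative 3080. Total 3080.
Difference: |2356 − 3080| = 724.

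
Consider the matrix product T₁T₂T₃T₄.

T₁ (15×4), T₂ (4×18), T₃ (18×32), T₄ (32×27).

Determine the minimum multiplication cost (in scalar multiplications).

Adjacent pairs: T₁T₂ = 15·4·18 = 1080; T₂T₃ = 4·18·32 = 2304; T₃T₄ = 18·32·27 = 15552.
Length 3: T₁..T₃: k=1: 0+2304+15·4·32=4224; k=2: 1080+0+15·18·32=9720 → min 4224 | T₂..T₄: k=2: 0+15552+4·18·27=17496; k=3: 2304+0+4·32·27=5760 → min 5760.
Length 4: T₁..T₄: k=1: 0+5760+15·4·27=7380; k=2: 1080+15552+15·18·27=23922; k=3: 4224+0+15·32·27=17184 → min 7380.
Optimal order: (T₁((T₂T₃)T₄)) with cost 7380.

7380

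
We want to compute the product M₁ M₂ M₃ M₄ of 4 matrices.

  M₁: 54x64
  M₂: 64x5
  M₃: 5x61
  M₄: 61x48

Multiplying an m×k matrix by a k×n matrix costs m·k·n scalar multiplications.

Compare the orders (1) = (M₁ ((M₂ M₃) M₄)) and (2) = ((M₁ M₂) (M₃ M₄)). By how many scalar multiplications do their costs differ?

Order (1) = (M₁ ((M₂ M₃) M₄)): (M₂ M₃): 64×5 by 5×61 → 64×61, cost 64·5·61 = 19520; ((M₂ M₃) M₄): 64×61 by 61×48 → 64×48, cost 64·61·48 = 187392; cumulative 206912; (M₁ ((M₂ M₃) M₄)): 54×64 by 64×48 → 54×48, cost 54·64·48 = 165888; cumulative 372800. Total 372800.
Order (2) = ((M₁ M₂) (M₃ M₄)): (M₁ M₂): 54×64 by 64×5 → 54×5, cost 54·64·5 = 17280; (M₃ M₄): 5×61 by 61×48 → 5×48, cost 5·61·48 = 14640; ((M₁ M₂) (M₃ M₄)): 54×5 by 5×48 → 54×48, cost 54·5·48 = 12960; cumulative 44880. Total 44880.
Difference: |372800 − 44880| = 327920.

327920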